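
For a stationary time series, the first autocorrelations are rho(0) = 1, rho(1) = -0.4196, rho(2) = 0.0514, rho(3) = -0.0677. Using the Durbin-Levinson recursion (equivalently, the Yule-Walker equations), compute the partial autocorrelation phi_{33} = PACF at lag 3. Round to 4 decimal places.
\phi_{33} = -0.1321

The PACF at lag k is phi_{kk}, the last component of the solution
to the Yule-Walker system G_k phi = r_k where
  (G_k)_{ij} = rho(|i - j|), (r_k)_i = rho(i), i,j = 1..k.
Equivalently, Durbin-Levinson gives phi_{kk} iteratively:
  phi_{11} = rho(1)
  phi_{kk} = [rho(k) - sum_{j=1..k-1} phi_{k-1,j} rho(k-j)]
            / [1 - sum_{j=1..k-1} phi_{k-1,j} rho(j)],
  phi_{k,j} = phi_{k-1,j} - phi_{kk} phi_{k-1,k-j},  j = 1..k-1.
Step k = 1:
  phi_11 = rho(1) = -0.4196.
Step k = 2:
  phi_22 = [rho(2) - phi_11 rho(1)] / [1 - phi_11 rho(1)] = [0.0514 - (-0.4196)(-0.4196)] / [1 - (-0.4196)(-0.4196)]
         = -0.12466416 / 0.82393584 = -0.151303.
  Update: phi_21 = phi_11 - phi_22 phi_11 = -0.4196 - (-0.151303)(-0.4196) = -0.483087.
Step k = 3:
  phi_33 = [rho(3) - phi_21 rho(2) - phi_22 rho(1)] / [1 - phi_21 rho(1) - phi_22 rho(2)]
    numerator   = -0.0677 - (-0.483087)(0.0514) - (-0.151303)(-0.4196) = -0.10635617
    denominator = 1 - (-0.483087)(-0.4196) - (-0.151303)(0.0514) = 0.80507375
  phi_33 = -0.10635617 / 0.80507375 = -0.1321.
Therefore phi_{33} = -0.1321.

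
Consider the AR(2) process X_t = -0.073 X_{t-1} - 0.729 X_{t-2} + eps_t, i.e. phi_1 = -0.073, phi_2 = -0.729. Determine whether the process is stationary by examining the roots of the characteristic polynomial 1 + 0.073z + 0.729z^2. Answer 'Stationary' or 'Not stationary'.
\text{Stationary}

The AR(p) characteristic polynomial is P(z) = 1 + 0.073z + 0.729z^2.
Stationarity requires all roots to lie outside the unit circle, i.e. |z| > 1 for every root.
Set 1 + (0.073) z + (0.729) z^2 = 0, i.e. a z^2 + b z + c = 0 with a = 0.729, b = 0.073, c = 1.
Discriminant D = b^2 - 4ac = (0.073)^2 - 4*(0.729)*1 = 0.005329 - (2.916) = -2.910671.
D < 0, so the roots are the complex-conjugate pair z = (-b +/- i sqrt(-D)) / (2a) = -0.0501 +/- 1.1701i.
For a conjugate pair |z|^2 = z * conj(z) = (product of roots) = c/a = 1/(0.729) = 1.371742, so |z| = sqrt(1.371742) = 1.1712 for both roots.
Moduli of all roots: 1.1712, 1.1712.
All moduli strictly greater than 1? Yes.
Verdict: Stationary.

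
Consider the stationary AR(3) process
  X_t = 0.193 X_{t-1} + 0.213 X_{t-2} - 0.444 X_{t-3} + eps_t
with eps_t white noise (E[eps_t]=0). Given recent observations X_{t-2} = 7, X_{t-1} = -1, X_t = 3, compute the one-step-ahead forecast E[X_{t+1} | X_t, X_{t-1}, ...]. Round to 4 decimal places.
E[X_{t+1} \mid \mathcal F_t] = -2.7420

For an AR(p) model X_t = c + sum_i phi_i X_{t-i} + eps_t, the
one-step-ahead conditional mean is
  E[X_{t+1} | X_t, ...] = c + sum_i phi_i X_{t+1-i}.
Substitute known values:
  E[X_{t+1} | ...] = (0.193) * (3) + (0.213) * (-1) + (-0.444) * (7)
                   = -2.7420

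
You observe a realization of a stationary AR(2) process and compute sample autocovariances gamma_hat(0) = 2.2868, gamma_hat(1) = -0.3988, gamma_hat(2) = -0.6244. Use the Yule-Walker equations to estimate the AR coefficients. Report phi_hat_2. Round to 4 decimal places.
\hat\phi_{2} = -0.3130

The Yule-Walker equations for an AR(p) process read, in matrix form,
  Gamma_p phi = r_p,   with   (Gamma_p)_{ij} = gamma(|i - j|),
                       (r_p)_i = gamma(i),   i,j = 1..p.
Substitute the sample gammas (Toeplitz matrix and right-hand side of size 2):
  Gamma_p = [[2.2868, -0.3988], [-0.3988, 2.2868]]
  r_p     = [-0.3988, -0.6244]
Written out:
  2.2868 phi_1 - 0.3988 phi_2 = -0.3988
  -0.3988 phi_1 + 2.2868 phi_2 = -0.6244
Solve by Cramer's rule:
  det = gamma(0)^2 - gamma(1)^2 = (2.2868)^2 - (-0.3988)^2 = 5.22945424 - 0.15904144 = 5.0704128
  phi_hat_1 = [gamma(1) gamma(0) - gamma(1) gamma(2)] / det = [(-0.3988)(2.2868) - (-0.3988)(-0.6244)] / 5.0704128 = -1.16098656 / 5.0704128 = -0.229
  phi_hat_2 = [gamma(0) gamma(2) - gamma(1)^2] / det = [(2.2868)(-0.6244) - (-0.3988)^2] / 5.0704128 = -1.58691936 / 5.0704128 = -0.313
So phi_hat = [-0.2290, -0.3130].
Therefore phi_hat_2 = -0.3130.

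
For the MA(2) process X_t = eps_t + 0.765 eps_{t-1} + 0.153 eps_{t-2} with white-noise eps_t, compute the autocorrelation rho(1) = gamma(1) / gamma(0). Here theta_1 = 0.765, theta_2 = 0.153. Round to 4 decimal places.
\rho(1) = 0.5483

For an MA(q) process with theta_0 = 1, the autocovariance is
  gamma(k) = sigma^2 * sum_{i=0..q-k} theta_i * theta_{i+k},
and rho(k) = gamma(k) / gamma(0). Sigma^2 cancels.
  numerator   = (1)*(0.765) + (0.765)*(0.153) = 0.882045.
  denominator = (1)^2 + (0.765)^2 + (0.153)^2 = 1.608634.
  rho(1) = 0.882045 / 1.608634 = 0.5483.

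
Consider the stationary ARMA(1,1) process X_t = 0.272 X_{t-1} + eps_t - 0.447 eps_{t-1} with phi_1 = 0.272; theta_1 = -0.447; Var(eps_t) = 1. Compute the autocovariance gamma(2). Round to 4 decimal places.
\gamma(2) = -0.0452

Multiply the model equation by X_{t-k} and take expectations. With theta_0 = psi_0 = 1 and psi_j the MA(infinity) weights, this gives
  gamma(k) - sum_i phi_i gamma(k-i) = c_k,
  c_k = sigma^2 * sum_{j=k..q} theta_j psi_{j-k}   (c_k = 0 for k > q),
using gamma(-m) = gamma(m).
psi-weights needed (psi_j = theta_j + sum_i phi_i psi_{j-i}):
  psi_1 = theta_1 + phi_1 = -0.447 + (0.272) = -0.175
Right-hand sides:
  c_0 = sigma^2 (1 + theta_1 psi_1) = 1 * (1 + (-0.447)(-0.175)) = 1 * 1.078225 = 1.078225
  c_1 = sigma^2 theta_1 = 1 * (-0.447) = -0.447
  c_2 = 0
Equations for k = 0 and k = 1 (AR order 1):
  gamma(0) = phi_1 gamma(1) + c_0
  gamma(1) = phi_1 gamma(0) + c_1
Substituting the second into the first: gamma(0) (1 - phi_1^2) = c_0 + phi_1 c_1, so
  gamma(0) = (c_0 + phi_1 c_1) / (1 - phi_1^2) = (1.078225 + (0.272)(-0.447)) / (1 - (0.272)^2) = 0.956641 / 0.926016 = 1.033072.
  gamma(1) = phi_1 gamma(0) + c_1 = (0.272)(1.033072) + (-0.447) = -0.166004.
For k = 2 (> q): gamma(2) = phi_1 gamma(1) = (0.272)(-0.166004) = -0.045153.
Therefore gamma(2) = -0.0452 (to 4 decimal places).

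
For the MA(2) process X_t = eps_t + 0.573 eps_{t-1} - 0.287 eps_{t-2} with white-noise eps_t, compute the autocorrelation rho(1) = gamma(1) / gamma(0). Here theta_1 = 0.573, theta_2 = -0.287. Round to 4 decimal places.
\rho(1) = 0.2896

For an MA(q) process with theta_0 = 1, the autocovariance is
  gamma(k) = sigma^2 * sum_{i=0..q-k} theta_i * theta_{i+k},
and rho(k) = gamma(k) / gamma(0). Sigma^2 cancels.
  numerator   = (1)*(0.573) + (0.573)*(-0.287) = 0.408549.
  denominator = (1)^2 + (0.573)^2 + (-0.287)^2 = 1.410698.
  rho(1) = 0.408549 / 1.410698 = 0.2896.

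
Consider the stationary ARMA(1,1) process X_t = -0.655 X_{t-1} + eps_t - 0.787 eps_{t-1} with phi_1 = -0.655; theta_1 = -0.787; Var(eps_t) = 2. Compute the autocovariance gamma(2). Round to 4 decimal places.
\gamma(2) = 5.0138

Multiply the model equation by X_{t-k} and take expectations. With theta_0 = psi_0 = 1 and psi_j the MA(infinity) weights, this gives
  gamma(k) - sum_i phi_i gamma(k-i) = c_k,
  c_k = sigma^2 * sum_{j=k..q} theta_j psi_{j-k}   (c_k = 0 for k > q),
using gamma(-m) = gamma(m).
psi-weights needed (psi_j = theta_j + sum_i phi_i psi_{j-i}):
  psi_1 = theta_1 + phi_1 = -0.787 + (-0.655) = -1.442
Right-hand sides:
  c_0 = sigma^2 (1 + theta_1 psi_1) = 2 * (1 + (-0.787)(-1.442)) = 2 * 2.134854 = 4.269708
  c_1 = sigma^2 theta_1 = 2 * (-0.787) = -1.574
  c_2 = 0
Equations for k = 0 and k = 1 (AR order 1):
  gamma(0) = phi_1 gamma(1) + c_0
  gamma(1) = phi_1 gamma(0) + c_1
Substituting the second into the first: gamma(0) (1 - phi_1^2) = c_0 + phi_1 c_1, so
  gamma(0) = (c_0 + phi_1 c_1) / (1 - phi_1^2) = (4.269708 + (-0.655)(-1.574)) / (1 - (-0.655)^2) = 5.300678 / 0.570975 = 9.283555.
  gamma(1) = phi_1 gamma(0) + c_1 = (-0.655)(9.283555) + (-1.574) = -7.654729.
For k = 2 (> q): gamma(2) = phi_1 gamma(1) = (-0.655)(-7.654729) = 5.013847.
Therefore gamma(2) = 5.0138 (to 4 decimal places).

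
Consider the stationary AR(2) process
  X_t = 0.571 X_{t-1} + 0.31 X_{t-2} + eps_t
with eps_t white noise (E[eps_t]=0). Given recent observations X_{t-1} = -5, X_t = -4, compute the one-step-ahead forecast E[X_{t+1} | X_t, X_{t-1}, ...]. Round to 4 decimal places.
E[X_{t+1} \mid \mathcal F_t] = -3.8340

For an AR(p) model X_t = c + sum_i phi_i X_{t-i} + eps_t, the
one-step-ahead conditional mean is
  E[X_{t+1} | X_t, ...] = c + sum_i phi_i X_{t+1-i}.
Substitute known values:
  E[X_{t+1} | ...] = (0.571) * (-4) + (0.31) * (-5)
                   = -3.8340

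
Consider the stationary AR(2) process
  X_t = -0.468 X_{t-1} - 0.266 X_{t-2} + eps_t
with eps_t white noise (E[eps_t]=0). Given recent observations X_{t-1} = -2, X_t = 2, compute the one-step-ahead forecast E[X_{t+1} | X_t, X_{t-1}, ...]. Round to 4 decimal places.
E[X_{t+1} \mid \mathcal F_t] = -0.4040

For an AR(p) model X_t = c + sum_i phi_i X_{t-i} + eps_t, the
one-step-ahead conditional mean is
  E[X_{t+1} | X_t, ...] = c + sum_i phi_i X_{t+1-i}.
Substitute known values:
  E[X_{t+1} | ...] = (-0.468) * (2) + (-0.266) * (-2)
                   = -0.4040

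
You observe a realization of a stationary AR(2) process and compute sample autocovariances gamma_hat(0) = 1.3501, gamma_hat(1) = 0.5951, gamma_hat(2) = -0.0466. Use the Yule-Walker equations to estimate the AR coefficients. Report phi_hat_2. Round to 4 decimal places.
\hat\phi_{2} = -0.2840

The Yule-Walker equations for an AR(p) process read, in matrix form,
  Gamma_p phi = r_p,   with   (Gamma_p)_{ij} = gamma(|i - j|),
                       (r_p)_i = gamma(i),   i,j = 1..p.
Substitute the sample gammas (Toeplitz matrix and right-hand side of size 2):
  Gamma_p = [[1.3501, 0.5951], [0.5951, 1.3501]]
  r_p     = [0.5951, -0.0466]
Written out:
  1.3501 phi_1 + 0.5951 phi_2 = 0.5951
  0.5951 phi_1 + 1.3501 phi_2 = -0.0466
Solve by Cramer's rule:
  det = gamma(0)^2 - gamma(1)^2 = (1.3501)^2 - (0.5951)^2 = 1.82277001 - 0.35414401 = 1.468626
  phi_hat_1 = [gamma(1) gamma(0) - gamma(1) gamma(2)] / det = [(0.5951)(1.3501) - (0.5951)(-0.0466)] / 1.468626 = 0.83117617 / 1.468626 = 0.566
  phi_hat_2 = [gamma(0) gamma(2) - gamma(1)^2] / det = [(1.3501)(-0.0466) - (0.5951)^2] / 1.468626 = -0.41705867 / 1.468626 = -0.284
So phi_hat = [0.5660, -0.2840].
Therefore phi_hat_2 = -0.2840.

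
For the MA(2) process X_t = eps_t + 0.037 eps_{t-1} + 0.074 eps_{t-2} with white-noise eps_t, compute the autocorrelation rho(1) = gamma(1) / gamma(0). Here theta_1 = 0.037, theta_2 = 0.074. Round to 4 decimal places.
\rho(1) = 0.0395

For an MA(q) process with theta_0 = 1, the autocovariance is
  gamma(k) = sigma^2 * sum_{i=0..q-k} theta_i * theta_{i+k},
and rho(k) = gamma(k) / gamma(0). Sigma^2 cancels.
  numerator   = (1)*(0.037) + (0.037)*(0.074) = 0.039738.
  denominator = (1)^2 + (0.037)^2 + (0.074)^2 = 1.006845.
  rho(1) = 0.039738 / 1.006845 = 0.0395.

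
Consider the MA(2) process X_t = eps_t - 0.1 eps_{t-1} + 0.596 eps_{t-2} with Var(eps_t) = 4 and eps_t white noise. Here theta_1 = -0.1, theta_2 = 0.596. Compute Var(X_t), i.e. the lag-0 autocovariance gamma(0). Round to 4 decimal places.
\gamma(0) = 5.4609

For an MA(q) process X_t = eps_t + sum_i theta_i eps_{t-i} with
Var(eps_t) = sigma^2, the variance is
  gamma(0) = sigma^2 * (1 + sum_i theta_i^2).
  sum_i theta_i^2 = (-0.1)^2 + (0.596)^2 = 0.01 + 0.355216 = 0.365216.
  gamma(0) = 4 * (1 + 0.365216) = 4 * 1.365216 = 5.460864, which rounds to 5.4609.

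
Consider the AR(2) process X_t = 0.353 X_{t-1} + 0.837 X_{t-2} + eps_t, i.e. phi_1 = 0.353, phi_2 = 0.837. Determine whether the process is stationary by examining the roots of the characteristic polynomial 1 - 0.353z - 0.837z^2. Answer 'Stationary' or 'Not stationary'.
\text{Not stationary}

The AR(p) characteristic polynomial is P(z) = 1 - 0.353z - 0.837z^2.
Stationarity requires all roots to lie outside the unit circle, i.e. |z| > 1 for every root.
Set 1 + (-0.353) z + (-0.837) z^2 = 0, i.e. a z^2 + b z + c = 0 with a = -0.837, b = -0.353, c = 1.
Discriminant D = b^2 - 4ac = (-0.353)^2 - 4*(-0.837)*1 = 0.124609 - (-3.348) = 3.472609.
D >= 0, so the roots are real: z = (-b +/- sqrt(D)) / (2a) = (0.353 +/- 1.863494) / (-1.674).
  z_1 = (0.353 + 1.863494) / (-1.674) = -1.3241,   |z_1| = 1.3241.
  z_2 = (0.353 - 1.863494) / (-1.674) = 0.9023,   |z_2| = 0.9023.
Moduli of all roots: 1.3241, 0.9023.
All moduli strictly greater than 1? No.
Verdict: Not stationary.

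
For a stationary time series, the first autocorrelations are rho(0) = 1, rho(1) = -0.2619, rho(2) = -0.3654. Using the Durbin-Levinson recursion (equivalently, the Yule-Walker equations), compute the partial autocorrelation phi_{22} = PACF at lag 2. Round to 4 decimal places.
\phi_{22} = -0.4660

The PACF at lag k is phi_{kk}, the last component of the solution
to the Yule-Walker system G_k phi = r_k where
  (G_k)_{ij} = rho(|i - j|), (r_k)_i = rho(i), i,j = 1..k.
Equivalently, Durbin-Levinson gives phi_{kk} iteratively:
  phi_{11} = rho(1)
  phi_{kk} = [rho(k) - sum_{j=1..k-1} phi_{k-1,j} rho(k-j)]
            / [1 - sum_{j=1..k-1} phi_{k-1,j} rho(j)],
  phi_{k,j} = phi_{k-1,j} - phi_{kk} phi_{k-1,k-j},  j = 1..k-1.
Step k = 1:
  phi_11 = rho(1) = -0.2619.
Step k = 2:
  phi_22 = [rho(2) - phi_11 rho(1)] / [1 - phi_11 rho(1)] = [-0.3654 - (-0.2619)(-0.2619)] / [1 - (-0.2619)(-0.2619)]
         = -0.43399161 / 0.93140839 = -0.466.
Therefore phi_{22} = -0.4660.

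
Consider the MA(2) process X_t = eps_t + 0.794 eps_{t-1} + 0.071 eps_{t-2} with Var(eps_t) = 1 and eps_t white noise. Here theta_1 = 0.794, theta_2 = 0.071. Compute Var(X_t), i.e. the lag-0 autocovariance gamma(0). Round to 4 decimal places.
\gamma(0) = 1.6355

For an MA(q) process X_t = eps_t + sum_i theta_i eps_{t-i} with
Var(eps_t) = sigma^2, the variance is
  gamma(0) = sigma^2 * (1 + sum_i theta_i^2).
  sum_i theta_i^2 = (0.794)^2 + (0.071)^2 = 0.630436 + 0.005041 = 0.635477.
  gamma(0) = 1 * (1 + 0.635477) = 1 * 1.635477 = 1.635477, which rounds to 1.6355.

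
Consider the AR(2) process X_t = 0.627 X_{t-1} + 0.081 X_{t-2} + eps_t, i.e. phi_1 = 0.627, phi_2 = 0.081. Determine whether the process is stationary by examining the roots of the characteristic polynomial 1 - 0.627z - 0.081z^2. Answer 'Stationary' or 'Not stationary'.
\text{Stationary}

The AR(p) characteristic polynomial is P(z) = 1 - 0.627z - 0.081z^2.
Stationarity requires all roots to lie outside the unit circle, i.e. |z| > 1 for every root.
Set 1 + (-0.627) z + (-0.081) z^2 = 0, i.e. a z^2 + b z + c = 0 with a = -0.081, b = -0.627, c = 1.
Discriminant D = b^2 - 4ac = (-0.627)^2 - 4*(-0.081)*1 = 0.393129 - (-0.324) = 0.717129.
D >= 0, so the roots are real: z = (-b +/- sqrt(D)) / (2a) = (0.627 +/- 0.846835) / (-0.162).
  z_1 = (0.627 + 0.846835) / (-0.162) = -9.0977,   |z_1| = 9.0977.
  z_2 = (0.627 - 0.846835) / (-0.162) = 1.357,   |z_2| = 1.357.
Moduli of all roots: 9.0977, 1.3570.
All moduli strictly greater than 1? Yes.
Verdict: Stationary.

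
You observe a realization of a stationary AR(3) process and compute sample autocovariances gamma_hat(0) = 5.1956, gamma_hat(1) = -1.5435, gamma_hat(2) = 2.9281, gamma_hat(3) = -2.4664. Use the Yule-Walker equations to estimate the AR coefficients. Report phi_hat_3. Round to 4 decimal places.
\hat\phi_{3} = -0.3610

The Yule-Walker equations for an AR(p) process read, in matrix form,
  Gamma_p phi = r_p,   with   (Gamma_p)_{ij} = gamma(|i - j|),
                       (r_p)_i = gamma(i),   i,j = 1..p.
Substitute the sample gammas (Toeplitz matrix and right-hand side of size 3):
  Gamma_p = [[5.1956, -1.5435, 2.9281], [-1.5435, 5.1956, -1.5435], [2.9281, -1.5435, 5.1956]]
  r_p     = [-1.5435, 2.9281, -2.4664]
Written out (R1..R3):
  (R1) 5.1956 phi_1 - 1.5435 phi_2 + 2.9281 phi_3 = -1.5435
  (R2) -1.5435 phi_1 + 5.1956 phi_2 - 1.5435 phi_3 = 2.9281
  (R3) 2.9281 phi_1 - 1.5435 phi_2 + 5.1956 phi_3 = -2.4664
Gaussian elimination:
  R2 <- R2 - (-1.5435/5.1956) R1 = R2 - (-0.297078) R1:  4.73706 phi_2 - 0.673625 phi_3 = 2.46956
  R3 <- R3 - (2.9281/5.1956) R1 = R3 - (0.563573) R1:  -0.673625 phi_2 + 3.545402 phi_3 = -1.596525
  R3 <- R3 - (-0.673625/4.73706) R2 = R3 - (-0.142203) R2:  3.44961 phi_3 = -1.245346
Back-substitution:
  phi_hat_3 = -1.245346 / 3.44961 = -0.361011
  phi_hat_2 = (2.46956 - (-0.673625)(-0.361011)) / 4.73706 = 0.469991
  phi_hat_1 = (-1.5435 - (-1.5435)(0.469991) - (2.9281)(-0.361011)) / 5.1956 = 0.046002
So phi_hat = [0.0460, 0.4700, -0.3610].
Therefore phi_hat_3 = -0.3610.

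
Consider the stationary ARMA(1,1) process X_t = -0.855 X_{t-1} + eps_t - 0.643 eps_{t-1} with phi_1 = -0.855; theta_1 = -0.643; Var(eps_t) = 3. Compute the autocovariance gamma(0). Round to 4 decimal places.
\gamma(0) = 28.0284

Multiply the model equation by X_{t-k} and take expectations. With theta_0 = psi_0 = 1 and psi_j the MA(infinity) weights, this gives
  gamma(k) - sum_i phi_i gamma(k-i) = c_k,
  c_k = sigma^2 * sum_{j=k..q} theta_j psi_{j-k}   (c_k = 0 for k > q),
using gamma(-m) = gamma(m).
psi-weights needed (psi_j = theta_j + sum_i phi_i psi_{j-i}):
  psi_1 = theta_1 + phi_1 = -0.643 + (-0.855) = -1.498
Right-hand sides:
  c_0 = sigma^2 (1 + theta_1 psi_1) = 3 * (1 + (-0.643)(-1.498)) = 3 * 1.963214 = 5.889642
  c_1 = sigma^2 theta_1 = 3 * (-0.643) = -1.929
  c_2 = 0
Equations for k = 0 and k = 1 (AR order 1):
  gamma(0) = phi_1 gamma(1) + c_0
  gamma(1) = phi_1 gamma(0) + c_1
Substituting the second into the first: gamma(0) (1 - phi_1^2) = c_0 + phi_1 c_1, so
  gamma(0) = (c_0 + phi_1 c_1) / (1 - phi_1^2) = (5.889642 + (-0.855)(-1.929)) / (1 - (-0.855)^2) = 7.538937 / 0.268975 = 28.028393.
Therefore gamma(0) = 28.0284 (to 4 decimal places).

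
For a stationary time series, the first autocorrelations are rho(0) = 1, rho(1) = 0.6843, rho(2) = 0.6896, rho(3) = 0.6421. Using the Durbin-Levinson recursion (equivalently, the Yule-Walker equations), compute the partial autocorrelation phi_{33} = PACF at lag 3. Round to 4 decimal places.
\phi_{33} = 0.1861

The PACF at lag k is phi_{kk}, the last component of the solution
to the Yule-Walker system G_k phi = r_k where
  (G_k)_{ij} = rho(|i - j|), (r_k)_i = rho(i), i,j = 1..k.
Equivalently, Durbin-Levinson gives phi_{kk} iteratively:
  phi_{11} = rho(1)
  phi_{kk} = [rho(k) - sum_{j=1..k-1} phi_{k-1,j} rho(k-j)]
            / [1 - sum_{j=1..k-1} phi_{k-1,j} rho(j)],
  phi_{k,j} = phi_{k-1,j} - phi_{kk} phi_{k-1,k-j},  j = 1..k-1.
Step k = 1:
  phi_11 = rho(1) = 0.6843.
Step k = 2:
  phi_22 = [rho(2) - phi_11 rho(1)] / [1 - phi_11 rho(1)] = [0.6896 - (0.6843)(0.6843)] / [1 - (0.6843)(0.6843)]
         = 0.22133351 / 0.53173351 = 0.416249.
  Update: phi_21 = phi_11 - phi_22 phi_11 = 0.6843 - (0.416249)(0.6843) = 0.399461.
Step k = 3:
  phi_33 = [rho(3) - phi_21 rho(2) - phi_22 rho(1)] / [1 - phi_21 rho(1) - phi_22 rho(2)]
    numerator   = 0.6421 - (0.399461)(0.6896) - (0.416249)(0.6843) = 0.08179265
    denominator = 1 - (0.399461)(0.6843) - (0.416249)(0.6896) = 0.43960367
  phi_33 = 0.08179265 / 0.43960367 = 0.1861.
Therefore phi_{33} = 0.1861.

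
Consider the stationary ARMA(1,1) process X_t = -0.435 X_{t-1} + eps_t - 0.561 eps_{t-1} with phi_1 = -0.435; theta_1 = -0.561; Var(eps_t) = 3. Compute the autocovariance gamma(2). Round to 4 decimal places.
\gamma(2) = 1.9944

Multiply the model equation by X_{t-k} and take expectations. With theta_0 = psi_0 = 1 and psi_j the MA(infinity) weights, this gives
  gamma(k) - sum_i phi_i gamma(k-i) = c_k,
  c_k = sigma^2 * sum_{j=k..q} theta_j psi_{j-k}   (c_k = 0 for k > q),
using gamma(-m) = gamma(m).
psi-weights needed (psi_j = theta_j + sum_i phi_i psi_{j-i}):
  psi_1 = theta_1 + phi_1 = -0.561 + (-0.435) = -0.996
Right-hand sides:
  c_0 = sigma^2 (1 + theta_1 psi_1) = 3 * (1 + (-0.561)(-0.996)) = 3 * 1.558756 = 4.676268
  c_1 = sigma^2 theta_1 = 3 * (-0.561) = -1.683
  c_2 = 0
Equations for k = 0 and k = 1 (AR order 1):
  gamma(0) = phi_1 gamma(1) + c_0
  gamma(1) = phi_1 gamma(0) + c_1
Substituting the second into the first: gamma(0) (1 - phi_1^2) = c_0 + phi_1 c_1, so
  gamma(0) = (c_0 + phi_1 c_1) / (1 - phi_1^2) = (4.676268 + (-0.435)(-1.683)) / (1 - (-0.435)^2) = 5.408373 / 0.810775 = 6.670621.
  gamma(1) = phi_1 gamma(0) + c_1 = (-0.435)(6.670621) + (-1.683) = -4.58472.
For k = 2 (> q): gamma(2) = phi_1 gamma(1) = (-0.435)(-4.58472) = 1.994353.
Therefore gamma(2) = 1.9944 (to 4 decimal places).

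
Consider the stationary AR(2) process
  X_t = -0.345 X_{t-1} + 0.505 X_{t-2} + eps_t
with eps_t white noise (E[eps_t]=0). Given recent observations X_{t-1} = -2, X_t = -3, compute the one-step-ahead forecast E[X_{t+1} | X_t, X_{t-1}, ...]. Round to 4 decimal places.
E[X_{t+1} \mid \mathcal F_t] = 0.0250

For an AR(p) model X_t = c + sum_i phi_i X_{t-i} + eps_t, the
one-step-ahead conditional mean is
  E[X_{t+1} | X_t, ...] = c + sum_i phi_i X_{t+1-i}.
Substitute known values:
  E[X_{t+1} | ...] = (-0.345) * (-3) + (0.505) * (-2)
                   = 0.0250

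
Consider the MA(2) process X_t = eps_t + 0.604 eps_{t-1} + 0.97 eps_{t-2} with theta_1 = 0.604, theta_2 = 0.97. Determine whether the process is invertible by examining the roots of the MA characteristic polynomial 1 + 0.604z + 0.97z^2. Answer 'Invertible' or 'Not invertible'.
\text{Invertible}

The MA(q) characteristic polynomial is P(z) = 1 + 0.604z + 0.97z^2.
Invertibility requires all roots to lie outside the unit circle, i.e. |z| > 1 for every root.
Set 1 + (0.604) z + (0.97) z^2 = 0, i.e. a z^2 + b z + c = 0 with a = 0.97, b = 0.604, c = 1.
Discriminant D = b^2 - 4ac = (0.604)^2 - 4*(0.97)*1 = 0.364816 - (3.88) = -3.515184.
D < 0, so the roots are the complex-conjugate pair z = (-b +/- i sqrt(-D)) / (2a) = -0.3113 +/- 0.9664i.
For a conjugate pair |z|^2 = z * conj(z) = (product of roots) = c/a = 1/(0.97) = 1.030928, so |z| = sqrt(1.030928) = 1.0153 for both roots.
Moduli of all roots: 1.0153, 1.0153.
All moduli strictly greater than 1? Yes.
Verdict: Invertible.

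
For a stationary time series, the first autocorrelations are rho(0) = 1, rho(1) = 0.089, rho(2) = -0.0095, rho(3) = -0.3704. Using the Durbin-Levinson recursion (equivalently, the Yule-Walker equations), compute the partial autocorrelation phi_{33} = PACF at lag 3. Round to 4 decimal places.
\phi_{33} = -0.3710

The PACF at lag k is phi_{kk}, the last component of the solution
to the Yule-Walker system G_k phi = r_k where
  (G_k)_{ij} = rho(|i - j|), (r_k)_i = rho(i), i,j = 1..k.
Equivalently, Durbin-Levinson gives phi_{kk} iteratively:
  phi_{11} = rho(1)
  phi_{kk} = [rho(k) - sum_{j=1..k-1} phi_{k-1,j} rho(k-j)]
            / [1 - sum_{j=1..k-1} phi_{k-1,j} rho(j)],
  phi_{k,j} = phi_{k-1,j} - phi_{kk} phi_{k-1,k-j},  j = 1..k-1.
Step k = 1:
  phi_11 = rho(1) = 0.089.
Step k = 2:
  phi_22 = [rho(2) - phi_11 rho(1)] / [1 - phi_11 rho(1)] = [-0.0095 - (0.089)(0.089)] / [1 - (0.089)(0.089)]
         = -0.017421 / 0.992079 = -0.01756.
  Update: phi_21 = phi_11 - phi_22 phi_11 = 0.089 - (-0.01756)(0.089) = 0.090563.
Step k = 3:
  phi_33 = [rho(3) - phi_21 rho(2) - phi_22 rho(1)] / [1 - phi_21 rho(1) - phi_22 rho(2)]
    numerator   = -0.3704 - (0.090563)(-0.0095) - (-0.01756)(0.089) = -0.3679768
    denominator = 1 - (0.090563)(0.089) - (-0.01756)(-0.0095) = 0.99177309
  phi_33 = -0.3679768 / 0.99177309 = -0.371.
Therefore phi_{33} = -0.3710.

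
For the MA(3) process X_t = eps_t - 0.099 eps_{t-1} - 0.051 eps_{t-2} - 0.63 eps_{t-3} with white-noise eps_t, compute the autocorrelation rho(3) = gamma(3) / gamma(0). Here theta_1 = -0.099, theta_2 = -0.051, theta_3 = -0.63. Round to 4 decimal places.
\rho(3) = -0.4470

For an MA(q) process with theta_0 = 1, the autocovariance is
  gamma(k) = sigma^2 * sum_{i=0..q-k} theta_i * theta_{i+k},
and rho(k) = gamma(k) / gamma(0). Sigma^2 cancels.
  numerator   = (1)*(-0.63) = -0.63.
  denominator = (1)^2 + (-0.099)^2 + (-0.051)^2 + (-0.63)^2 = 1.409302.
  rho(3) = -0.63 / 1.409302 = -0.4470.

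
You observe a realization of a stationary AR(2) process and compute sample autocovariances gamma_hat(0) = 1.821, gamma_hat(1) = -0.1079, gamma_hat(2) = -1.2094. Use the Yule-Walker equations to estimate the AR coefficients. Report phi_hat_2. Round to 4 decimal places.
\hat\phi_{2} = -0.6700

The Yule-Walker equations for an AR(p) process read, in matrix form,
  Gamma_p phi = r_p,   with   (Gamma_p)_{ij} = gamma(|i - j|),
                       (r_p)_i = gamma(i),   i,j = 1..p.
Substitute the sample gammas (Toeplitz matrix and right-hand side of size 2):
  Gamma_p = [[1.821, -0.1079], [-0.1079, 1.821]]
  r_p     = [-0.1079, -1.2094]
Written out:
  1.821 phi_1 - 0.1079 phi_2 = -0.1079
  -0.1079 phi_1 + 1.821 phi_2 = -1.2094
Solve by Cramer's rule:
  det = gamma(0)^2 - gamma(1)^2 = (1.821)^2 - (-0.1079)^2 = 3.316041 - 0.01164241 = 3.30439859
  phi_hat_1 = [gamma(1) gamma(0) - gamma(1) gamma(2)] / det = [(-0.1079)(1.821) - (-0.1079)(-1.2094)] / 3.30439859 = -0.32698016 / 3.30439859 = -0.099
  phi_hat_2 = [gamma(0) gamma(2) - gamma(1)^2] / det = [(1.821)(-1.2094) - (-0.1079)^2] / 3.30439859 = -2.21395981 / 3.30439859 = -0.67
So phi_hat = [-0.0990, -0.6700].
Therefore phi_hat_2 = -0.6700.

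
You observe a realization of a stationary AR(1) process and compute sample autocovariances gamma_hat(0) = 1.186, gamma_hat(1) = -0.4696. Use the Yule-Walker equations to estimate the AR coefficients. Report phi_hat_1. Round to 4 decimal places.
\hat\phi_{1} = -0.3960

The Yule-Walker equations for an AR(p) process read, in matrix form,
  Gamma_p phi = r_p,   with   (Gamma_p)_{ij} = gamma(|i - j|),
                       (r_p)_i = gamma(i),   i,j = 1..p.
Substitute the sample gammas (Toeplitz matrix and right-hand side of size 1):
  Gamma_p = [[1.186]]
  r_p     = [-0.4696]
With p = 1 this is the single equation gamma(0) phi_1 = gamma(1):
  phi_hat_1 = gamma(1) / gamma(0) = -0.4696 / 1.186 = -0.3960.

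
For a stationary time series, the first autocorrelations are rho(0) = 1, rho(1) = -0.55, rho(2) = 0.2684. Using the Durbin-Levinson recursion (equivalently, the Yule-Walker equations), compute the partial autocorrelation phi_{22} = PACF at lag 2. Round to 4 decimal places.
\phi_{22} = -0.0489

The PACF at lag k is phi_{kk}, the last component of the solution
to the Yule-Walker system G_k phi = r_k where
  (G_k)_{ij} = rho(|i - j|), (r_k)_i = rho(i), i,j = 1..k.
Equivalently, Durbin-Levinson gives phi_{kk} iteratively:
  phi_{11} = rho(1)
  phi_{kk} = [rho(k) - sum_{j=1..k-1} phi_{k-1,j} rho(k-j)]
            / [1 - sum_{j=1..k-1} phi_{k-1,j} rho(j)],
  phi_{k,j} = phi_{k-1,j} - phi_{kk} phi_{k-1,k-j},  j = 1..k-1.
Step k = 1:
  phi_11 = rho(1) = -0.55.
Step k = 2:
  phi_22 = [rho(2) - phi_11 rho(1)] / [1 - phi_11 rho(1)] = [0.2684 - (-0.55)(-0.55)] / [1 - (-0.55)(-0.55)]
         = -0.0341 / 0.6975 = -0.0489.
Therefore phi_{22} = -0.0489.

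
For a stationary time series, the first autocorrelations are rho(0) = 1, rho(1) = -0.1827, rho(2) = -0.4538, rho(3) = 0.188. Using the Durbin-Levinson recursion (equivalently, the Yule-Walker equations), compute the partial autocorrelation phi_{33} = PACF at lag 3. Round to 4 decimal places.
\phi_{33} = -0.0399

The PACF at lag k is phi_{kk}, the last component of the solution
to the Yule-Walker system G_k phi = r_k where
  (G_k)_{ij} = rho(|i - j|), (r_k)_i = rho(i), i,j = 1..k.
Equivalently, Durbin-Levinson gives phi_{kk} iteratively:
  phi_{11} = rho(1)
  phi_{kk} = [rho(k) - sum_{j=1..k-1} phi_{k-1,j} rho(k-j)]
            / [1 - sum_{j=1..k-1} phi_{k-1,j} rho(j)],
  phi_{k,j} = phi_{k-1,j} - phi_{kk} phi_{k-1,k-j},  j = 1..k-1.
Step k = 1:
  phi_11 = rho(1) = -0.1827.
Step k = 2:
  phi_22 = [rho(2) - phi_11 rho(1)] / [1 - phi_11 rho(1)] = [-0.4538 - (-0.1827)(-0.1827)] / [1 - (-0.1827)(-0.1827)]
         = -0.48717929 / 0.96662071 = -0.504003.
  Update: phi_21 = phi_11 - phi_22 phi_11 = -0.1827 - (-0.504003)(-0.1827) = -0.274781.
Step k = 3:
  phi_33 = [rho(3) - phi_21 rho(2) - phi_22 rho(1)] / [1 - phi_21 rho(1) - phi_22 rho(2)]
    numerator   = 0.188 - (-0.274781)(-0.4538) - (-0.504003)(-0.1827) = -0.028777
    denominator = 1 - (-0.274781)(-0.1827) - (-0.504003)(-0.4538) = 0.72108111
  phi_33 = -0.028777 / 0.72108111 = -0.0399.
Therefore phi_{33} = -0.0399.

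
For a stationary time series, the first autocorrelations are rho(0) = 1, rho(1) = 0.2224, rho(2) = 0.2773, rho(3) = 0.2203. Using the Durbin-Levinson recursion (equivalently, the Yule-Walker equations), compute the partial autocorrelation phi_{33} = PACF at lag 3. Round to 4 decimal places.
\phi_{33} = 0.1341

The PACF at lag k is phi_{kk}, the last component of the solution
to the Yule-Walker system G_k phi = r_k where
  (G_k)_{ij} = rho(|i - j|), (r_k)_i = rho(i), i,j = 1..k.
Equivalently, Durbin-Levinson gives phi_{kk} iteratively:
  phi_{11} = rho(1)
  phi_{kk} = [rho(k) - sum_{j=1..k-1} phi_{k-1,j} rho(k-j)]
            / [1 - sum_{j=1..k-1} phi_{k-1,j} rho(j)],
  phi_{k,j} = phi_{k-1,j} - phi_{kk} phi_{k-1,k-j},  j = 1..k-1.
Step k = 1:
  phi_11 = rho(1) = 0.2224.
Step k = 2:
  phi_22 = [rho(2) - phi_11 rho(1)] / [1 - phi_11 rho(1)] = [0.2773 - (0.2224)(0.2224)] / [1 - (0.2224)(0.2224)]
         = 0.22783824 / 0.95053824 = 0.239694.
  Update: phi_21 = phi_11 - phi_22 phi_11 = 0.2224 - (0.239694)(0.2224) = 0.169092.
Step k = 3:
  phi_33 = [rho(3) - phi_21 rho(2) - phi_22 rho(1)] / [1 - phi_21 rho(1) - phi_22 rho(2)]
    numerator   = 0.2203 - (0.169092)(0.2773) - (0.239694)(0.2224) = 0.12010284
    denominator = 1 - (0.169092)(0.2224) - (0.239694)(0.2773) = 0.8959268
  phi_33 = 0.12010284 / 0.8959268 = 0.1341.
Therefore phi_{33} = 0.1341.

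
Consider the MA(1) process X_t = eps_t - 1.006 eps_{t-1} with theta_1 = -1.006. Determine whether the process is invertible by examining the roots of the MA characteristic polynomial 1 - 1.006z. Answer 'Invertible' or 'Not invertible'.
\text{Not invertible}

The MA(q) characteristic polynomial is P(z) = 1 - 1.006z.
Invertibility requires all roots to lie outside the unit circle, i.e. |z| > 1 for every root.
This is linear in z: 1 + (-1.006) z = 0  =>  z = -1/(-1.006) = 0.994036,  |z| = 0.994036.
Moduli of all roots: 0.9940.
All moduli strictly greater than 1? No.
Verdict: Not invertible.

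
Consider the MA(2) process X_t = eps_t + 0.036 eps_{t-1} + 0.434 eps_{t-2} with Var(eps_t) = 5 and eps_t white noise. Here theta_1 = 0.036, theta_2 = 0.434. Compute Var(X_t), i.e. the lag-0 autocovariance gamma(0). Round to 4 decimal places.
\gamma(0) = 5.9483

For an MA(q) process X_t = eps_t + sum_i theta_i eps_{t-i} with
Var(eps_t) = sigma^2, the variance is
  gamma(0) = sigma^2 * (1 + sum_i theta_i^2).
  sum_i theta_i^2 = (0.036)^2 + (0.434)^2 = 0.001296 + 0.188356 = 0.189652.
  gamma(0) = 5 * (1 + 0.189652) = 5 * 1.189652 = 5.94826, which rounds to 5.9483.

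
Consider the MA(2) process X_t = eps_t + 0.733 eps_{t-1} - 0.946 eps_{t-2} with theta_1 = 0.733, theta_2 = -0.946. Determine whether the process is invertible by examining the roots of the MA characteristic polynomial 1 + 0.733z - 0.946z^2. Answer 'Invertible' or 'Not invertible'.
\text{Not invertible}

The MA(q) characteristic polynomial is P(z) = 1 + 0.733z - 0.946z^2.
Invertibility requires all roots to lie outside the unit circle, i.e. |z| > 1 for every root.
Set 1 + (0.733) z + (-0.946) z^2 = 0, i.e. a z^2 + b z + c = 0 with a = -0.946, b = 0.733, c = 1.
Discriminant D = b^2 - 4ac = (0.733)^2 - 4*(-0.946)*1 = 0.537289 - (-3.784) = 4.321289.
D >= 0, so the roots are real: z = (-b +/- sqrt(D)) / (2a) = (-0.733 +/- 2.078771) / (-1.892).
  z_1 = (-0.733 + 2.078771) / (-1.892) = -0.7113,   |z_1| = 0.7113.
  z_2 = (-0.733 - 2.078771) / (-1.892) = 1.4861,   |z_2| = 1.4861.
Moduli of all roots: 0.7113, 1.4861.
All moduli strictly greater than 1? No.
Verdict: Not invertible.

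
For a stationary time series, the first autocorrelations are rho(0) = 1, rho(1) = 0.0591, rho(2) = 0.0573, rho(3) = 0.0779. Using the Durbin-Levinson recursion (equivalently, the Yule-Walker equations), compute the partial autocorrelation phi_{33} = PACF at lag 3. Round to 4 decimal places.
\phi_{33} = 0.0720

The PACF at lag k is phi_{kk}, the last component of the solution
to the Yule-Walker system G_k phi = r_k where
  (G_k)_{ij} = rho(|i - j|), (r_k)_i = rho(i), i,j = 1..k.
Equivalently, Durbin-Levinson gives phi_{kk} iteratively:
  phi_{11} = rho(1)
  phi_{kk} = [rho(k) - sum_{j=1..k-1} phi_{k-1,j} rho(k-j)]
            / [1 - sum_{j=1..k-1} phi_{k-1,j} rho(j)],
  phi_{k,j} = phi_{k-1,j} - phi_{kk} phi_{k-1,k-j},  j = 1..k-1.
Step k = 1:
  phi_11 = rho(1) = 0.0591.
Step k = 2:
  phi_22 = [rho(2) - phi_11 rho(1)] / [1 - phi_11 rho(1)] = [0.0573 - (0.0591)(0.0591)] / [1 - (0.0591)(0.0591)]
         = 0.05380719 / 0.99650719 = 0.053996.
  Update: phi_21 = phi_11 - phi_22 phi_11 = 0.0591 - (0.053996)(0.0591) = 0.055909.
Step k = 3:
  phi_33 = [rho(3) - phi_21 rho(2) - phi_22 rho(1)] / [1 - phi_21 rho(1) - phi_22 rho(2)]
    numerator   = 0.0779 - (0.055909)(0.0573) - (0.053996)(0.0591) = 0.07150527
    denominator = 1 - (0.055909)(0.0591) - (0.053996)(0.0573) = 0.99360183
  phi_33 = 0.07150527 / 0.99360183 = 0.072.
Therefore phi_{33} = 0.0720.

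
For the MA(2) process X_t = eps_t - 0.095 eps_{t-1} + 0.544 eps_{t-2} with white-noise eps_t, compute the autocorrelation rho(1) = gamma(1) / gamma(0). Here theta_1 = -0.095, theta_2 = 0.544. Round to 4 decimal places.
\rho(1) = -0.1124

For an MA(q) process with theta_0 = 1, the autocovariance is
  gamma(k) = sigma^2 * sum_{i=0..q-k} theta_i * theta_{i+k},
and rho(k) = gamma(k) / gamma(0). Sigma^2 cancels.
  numerator   = (1)*(-0.095) + (-0.095)*(0.544) = -0.14668.
  denominator = (1)^2 + (-0.095)^2 + (0.544)^2 = 1.304961.
  rho(1) = -0.14668 / 1.304961 = -0.1124.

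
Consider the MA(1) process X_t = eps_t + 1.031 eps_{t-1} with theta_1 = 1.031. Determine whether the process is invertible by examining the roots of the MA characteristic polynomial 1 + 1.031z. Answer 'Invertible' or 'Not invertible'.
\text{Not invertible}

The MA(q) characteristic polynomial is P(z) = 1 + 1.031z.
Invertibility requires all roots to lie outside the unit circle, i.e. |z| > 1 for every root.
This is linear in z: 1 + (1.031) z = 0  =>  z = -1/(1.031) = -0.969932,  |z| = 0.969932.
Moduli of all roots: 0.9699.
All moduli strictly greater than 1? No.
Verdict: Not invertible.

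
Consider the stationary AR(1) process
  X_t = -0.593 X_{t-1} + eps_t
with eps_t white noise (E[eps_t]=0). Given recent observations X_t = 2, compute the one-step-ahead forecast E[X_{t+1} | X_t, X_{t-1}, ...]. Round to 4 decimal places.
E[X_{t+1} \mid \mathcal F_t] = -1.1860

For an AR(p) model X_t = c + sum_i phi_i X_{t-i} + eps_t, the
one-step-ahead conditional mean is
  E[X_{t+1} | X_t, ...] = c + sum_i phi_i X_{t+1-i}.
Substitute known values:
  E[X_{t+1} | ...] = (-0.593) * (2)
                   = -1.1860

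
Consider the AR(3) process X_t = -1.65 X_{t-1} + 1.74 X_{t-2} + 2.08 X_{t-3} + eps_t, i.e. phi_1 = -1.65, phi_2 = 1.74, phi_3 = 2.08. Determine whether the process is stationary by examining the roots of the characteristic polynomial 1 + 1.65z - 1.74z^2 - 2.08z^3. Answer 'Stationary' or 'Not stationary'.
\text{Not stationary}

The AR(p) characteristic polynomial is P(z) = 1 + 1.65z - 1.74z^2 - 2.08z^3.
Stationarity requires all roots to lie outside the unit circle, i.e. |z| > 1 for every root.
Degree 3: look for a simple real root z0 first, then factor out (1 - z/z0) and solve the remaining quadratic.
Testing z0 = -0.5: P(-0.5) = 1 + (1.65)(-0.5) + (-1.74)(-0.5)^2 + (-2.08)(-0.5)^3
  = 1 + (-0.825) + (-0.435) + (0.26) = 0.  So z_0 = -0.5 is a root, |z_0| = 0.5.
Divide out the factor (1 + 2 z) = (1 - z/z0) (since 1/z0 = -2):
  P(z) = (1 + 2 z)(1 + (-0.35) z + (-1.04) z^2)
  [check: z-coef -0.35 - (-2) = 1.65; z^2-coef -1.04 - (-2)(-0.35) = -1.74; z^3-coef -(-2)(-1.04) = -2.08.]
Remaining roots from the quadratic factor 1 + (-0.35) z + (-1.04) z^2:
  Set 1 + (-0.35) z + (-1.04) z^2 = 0, i.e. a z^2 + b z + c = 0 with a = -1.04, b = -0.35, c = 1.
  Discriminant D = b^2 - 4ac = (-0.35)^2 - 4*(-1.04)*1 = 0.1225 - (-4.16) = 4.2825.
  D >= 0, so the roots are real: z = (-b +/- sqrt(D)) / (2a) = (0.35 +/- 2.06942) / (-2.08).
    z_1 = (0.35 + 2.06942) / (-2.08) = -1.1632,   |z_1| = 1.1632.
    z_2 = (0.35 - 2.06942) / (-2.08) = 0.8266,   |z_2| = 0.8266.
Moduli of all roots: 0.5000, 1.1632, 0.8266.
All moduli strictly greater than 1? No.
Verdict: Not stationary.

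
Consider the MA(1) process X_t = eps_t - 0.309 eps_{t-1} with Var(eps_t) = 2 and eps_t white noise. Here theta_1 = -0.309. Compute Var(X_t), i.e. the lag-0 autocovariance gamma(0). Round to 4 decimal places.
\gamma(0) = 2.1910

For an MA(q) process X_t = eps_t + sum_i theta_i eps_{t-i} with
Var(eps_t) = sigma^2, the variance is
  gamma(0) = sigma^2 * (1 + sum_i theta_i^2).
  sum_i theta_i^2 = (-0.309)^2 = 0.095481.
  gamma(0) = 2 * (1 + 0.095481) = 2 * 1.095481 = 2.190962, which rounds to 2.1910.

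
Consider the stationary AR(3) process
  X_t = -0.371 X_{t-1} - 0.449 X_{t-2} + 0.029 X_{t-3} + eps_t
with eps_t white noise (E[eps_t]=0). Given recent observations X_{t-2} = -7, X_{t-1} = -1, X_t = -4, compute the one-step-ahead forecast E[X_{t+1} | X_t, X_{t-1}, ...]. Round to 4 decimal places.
E[X_{t+1} \mid \mathcal F_t] = 1.7300

For an AR(p) model X_t = c + sum_i phi_i X_{t-i} + eps_t, the
one-step-ahead conditional mean is
  E[X_{t+1} | X_t, ...] = c + sum_i phi_i X_{t+1-i}.
Substitute known values:
  E[X_{t+1} | ...] = (-0.371) * (-4) + (-0.449) * (-1) + (0.029) * (-7)
                   = 1.7300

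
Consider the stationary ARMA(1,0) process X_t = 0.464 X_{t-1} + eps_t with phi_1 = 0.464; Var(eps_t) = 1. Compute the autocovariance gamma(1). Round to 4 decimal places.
\gamma(1) = 0.5913

Multiply the model equation by X_{t-k} and take expectations. With theta_0 = psi_0 = 1 and psi_j the MA(infinity) weights, this gives
  gamma(k) - sum_i phi_i gamma(k-i) = c_k,
  c_k = sigma^2 * sum_{j=k..q} theta_j psi_{j-k}   (c_k = 0 for k > q),
using gamma(-m) = gamma(m).
Pure AR (q = 0): c_0 = sigma^2 = 1, c_k = 0 for k >= 1.
Equations for k = 0 and k = 1 (AR order 1):
  gamma(0) = phi_1 gamma(1) + c_0
  gamma(1) = phi_1 gamma(0) + c_1
Substituting the second into the first: gamma(0) (1 - phi_1^2) = c_0 + phi_1 c_1, so
  gamma(0) = c_0 / (1 - phi_1^2) = 1 / (1 - (0.464)^2) = 1 / 0.784704 = 1.274366.
  gamma(1) = phi_1 gamma(0) = (0.464)(1.274366) = 0.591306.
Therefore gamma(1) = 0.5913 (to 4 decimal places).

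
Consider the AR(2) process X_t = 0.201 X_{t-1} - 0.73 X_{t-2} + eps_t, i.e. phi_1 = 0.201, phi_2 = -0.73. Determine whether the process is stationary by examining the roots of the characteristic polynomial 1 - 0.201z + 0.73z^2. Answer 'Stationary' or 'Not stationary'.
\text{Stationary}

The AR(p) characteristic polynomial is P(z) = 1 - 0.201z + 0.73z^2.
Stationarity requires all roots to lie outside the unit circle, i.e. |z| > 1 for every root.
Set 1 + (-0.201) z + (0.73) z^2 = 0, i.e. a z^2 + b z + c = 0 with a = 0.73, b = -0.201, c = 1.
Discriminant D = b^2 - 4ac = (-0.201)^2 - 4*(0.73)*1 = 0.040401 - (2.92) = -2.879599.
D < 0, so the roots are the complex-conjugate pair z = (-b +/- i sqrt(-D)) / (2a) = 0.1377 +/- 1.1623i.
For a conjugate pair |z|^2 = z * conj(z) = (product of roots) = c/a = 1/(0.73) = 1.369863, so |z| = sqrt(1.369863) = 1.1704 for both roots.
Moduli of all roots: 1.1704, 1.1704.
All moduli strictly greater than 1? Yes.
Verdict: Stationary.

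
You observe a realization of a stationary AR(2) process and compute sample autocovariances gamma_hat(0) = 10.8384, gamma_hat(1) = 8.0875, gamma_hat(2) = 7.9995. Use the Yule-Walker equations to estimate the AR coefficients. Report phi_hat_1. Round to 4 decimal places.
\hat\phi_{1} = 0.4410

The Yule-Walker equations for an AR(p) process read, in matrix form,
  Gamma_p phi = r_p,   with   (Gamma_p)_{ij} = gamma(|i - j|),
                       (r_p)_i = gamma(i),   i,j = 1..p.
Substitute the sample gammas (Toeplitz matrix and right-hand side of size 2):
  Gamma_p = [[10.8384, 8.0875], [8.0875, 10.8384]]
  r_p     = [8.0875, 7.9995]
Written out:
  10.8384 phi_1 + 8.0875 phi_2 = 8.0875
  8.0875 phi_1 + 10.8384 phi_2 = 7.9995
Solve by Cramer's rule:
  det = gamma(0)^2 - gamma(1)^2 = (10.8384)^2 - (8.0875)^2 = 117.47091456 - 65.40765625 = 52.06325831
  phi_hat_1 = [gamma(1) gamma(0) - gamma(1) gamma(2)] / det = [(8.0875)(10.8384) - (8.0875)(7.9995)] / 52.06325831 = 22.95960375 / 52.06325831 = 0.441
  phi_hat_2 = [gamma(0) gamma(2) - gamma(1)^2] / det = [(10.8384)(7.9995) - (8.0875)^2] / 52.06325831 = 21.29412455 / 52.06325831 = 0.409
So phi_hat = [0.4410, 0.4090].
Therefore phi_hat_1 = 0.4410.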